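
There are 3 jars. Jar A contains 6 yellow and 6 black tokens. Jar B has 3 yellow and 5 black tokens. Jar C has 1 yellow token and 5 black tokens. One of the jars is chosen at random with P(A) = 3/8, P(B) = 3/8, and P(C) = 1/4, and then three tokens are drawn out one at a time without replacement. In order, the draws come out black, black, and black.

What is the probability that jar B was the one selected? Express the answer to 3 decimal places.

0.296

Under each hypothesis, the probability of the observed sequence is: P(data | jar A) = (6/12)(5/11)(4/10) = 0.090909; P(data | jar B) = (5/8)(4/7)(3/6) = 0.17857; P(data | jar C) = (5/6)(4/5)(3/4) = 0.5.
Multiplying each by its prior: 3/8 · 0.090909 = 0.034091, 3/8 · 0.17857 = 0.066964, 1/4 · 0.5 = 0.125; summing to 0.22606.
By Bayes' rule, P(jar B | data) = (0.066964) / (0.22606) = 0.29623.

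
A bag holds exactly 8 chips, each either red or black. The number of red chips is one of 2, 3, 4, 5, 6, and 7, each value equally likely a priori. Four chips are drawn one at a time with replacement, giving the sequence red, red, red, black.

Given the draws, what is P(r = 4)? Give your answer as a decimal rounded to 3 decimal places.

0.161

For each hypothesis, P(data | H) works out to: P(data | r = 2) = (2/8)(2/8)(2/8)(6/8) = 0.011719; P(data | r = 3) = (3/8)(3/8)(3/8)(5/8) = 0.032959; P(data | r = 4) = (4/8)(4/8)(4/8)(4/8) = 0.0625; P(data | r = 5) = (5/8)(5/8)(5/8)(3/8) = 0.091553; P(data | r = 6) = (6/8)(6/8)(6/8)(2/8) = 0.10547; P(data | r = 7) = (7/8)(7/8)(7/8)(1/8) = 0.08374.
The prior-weighted likelihoods are 1/6 · 0.011719 = 0.0019531, 1/6 · 0.032959 = 0.0054932, 1/6 · 0.0625 = 0.010417, 1/6 · 0.091553 = 0.015259, 1/6 · 0.10547 = 0.017578, 1/6 · 0.08374 = 0.013957; with total 0.064657.
By Bayes' rule, P(r = 4 | data) = (0.010417) / (0.064657) = 0.16111.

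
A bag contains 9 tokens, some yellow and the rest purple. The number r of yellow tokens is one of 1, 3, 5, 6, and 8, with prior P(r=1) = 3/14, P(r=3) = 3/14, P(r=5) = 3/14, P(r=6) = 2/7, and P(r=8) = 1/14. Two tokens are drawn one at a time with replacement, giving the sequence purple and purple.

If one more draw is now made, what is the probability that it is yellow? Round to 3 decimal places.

0.283

Compute the likelihood of the observed sequence for each case: P(data | r = 1) = (8/9)(8/9) = 0.79012; P(data | r = 3) = (6/9)(6/9) = 0.44444; P(data | r = 5) = (4/9)(4/9) = 0.19753; P(data | r = 6) = (3/9)(3/9) = 0.11111; P(data | r = 8) = (1/9)(1/9) = 0.012346.
Weighting by the prior gives 3/14 · 0.79012 = 0.16931, 3/14 · 0.44444 = 0.095238, 3/14 · 0.19753 = 0.042328, 2/7 · 0.11111 = 0.031746, 1/14 · 0.012346 = 0.00088183; these sum to 0.33951.
Normalising, the posterior is P(r = 1 | data) = 0.4987, P(r = 3 | data) = 0.28052, P(r = 5 | data) = 0.12468, P(r = 6 | data) = 0.093506, P(r = 8 | data) = 0.0025974.
So P(yellow next | data) = Σ P(yellow next | H) P(H | data) = (1/9)(0.4987) + (1/3)(0.28052) + (5/9)(0.12468) + (2/3)(0.093506) + (8/9)(0.0025974) = 0.28283.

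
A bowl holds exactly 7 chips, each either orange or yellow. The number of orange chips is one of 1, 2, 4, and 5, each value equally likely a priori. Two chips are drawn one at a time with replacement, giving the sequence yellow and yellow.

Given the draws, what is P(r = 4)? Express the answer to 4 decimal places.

0.1216

Compute the likelihood of the observed sequence for each case: P(data | r = 1) = (6/7)(6/7) = 36/49; P(data | r = 2) = (5/7)(5/7) = 25/49; P(data | r = 4) = (3/7)(3/7) = 9/49; P(data | r = 5) = (2/7)(2/7) = 4/49.
The prior-weighted likelihoods are 1/4 · 36/49 = 9/49, 1/4 · 25/49 = 25/196, 1/4 · 9/49 = 9/196, 1/4 · 4/49 = 1/49; summing to 37/98.
Hence P(r = 4 | data) = (9/196) / (37/98) = 9/74.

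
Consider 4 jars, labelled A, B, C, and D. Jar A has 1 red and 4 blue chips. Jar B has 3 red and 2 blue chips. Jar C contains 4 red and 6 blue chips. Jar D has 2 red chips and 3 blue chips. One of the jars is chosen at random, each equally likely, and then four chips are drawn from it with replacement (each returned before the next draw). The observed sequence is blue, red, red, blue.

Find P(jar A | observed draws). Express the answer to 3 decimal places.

0.129

Compute the likelihood of the observed sequence for each case: P(data | jar A) = (4/5)(1/5)(1/5)(4/5) = 16/625; P(data | jar B) = (2/5)(3/5)(3/5)(2/5) = 36/625; P(data | jar C) = (6/10)(4/10)(4/10)(6/10) = 36/625; P(data | jar D) = (3/5)(2/5)(2/5)(3/5) = 36/625.
Weighting by the prior gives 1/4 · 16/625 = 4/625, 1/4 · 36/625 = 9/625, 1/4 · 36/625 = 9/625, 1/4 · 36/625 = 9/625; with total 31/625.
Hence P(jar A | data) = (4/625) / (31/625) = 4/31.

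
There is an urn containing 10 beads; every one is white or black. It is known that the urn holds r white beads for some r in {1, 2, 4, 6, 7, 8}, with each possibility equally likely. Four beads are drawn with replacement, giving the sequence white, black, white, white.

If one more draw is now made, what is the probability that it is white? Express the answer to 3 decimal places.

0.660

The likelihood of the observed sequence under each hypothesis: P(data | r = 1) = (1/10)(9/10)(1/10)(1/10) = 0.0009; P(data | r = 2) = (2/10)(8/10)(2/10)(2/10) = 0.0064; P(data | r = 4) = (4/10)(6/10)(4/10)(4/10) = 0.0384; P(data | r = 6) = (6/10)(4/10)(6/10)(6/10) = 0.0864; P(data | r = 7) = (7/10)(3/10)(7/10)(7/10) = 0.1029; P(data | r = 8) = (8/10)(2/10)(8/10)(8/10) = 0.1024.
The prior-weighted likelihoods are 1/6 · 0.0009 = 0.00015, 1/6 · 0.0064 = 0.0010667, 1/6 · 0.0384 = 0.0064, 1/6 · 0.0864 = 0.0144, 1/6 · 0.1029 = 0.01715, 1/6 · 0.1024 = 0.017067; summing to 0.056233.
The posterior is then P(r = 1 | data) = 0.0026675, P(r = 2 | data) = 0.018969, P(r = 4 | data) = 0.11381, P(r = 6 | data) = 0.25608, P(r = 7 | data) = 0.30498, P(r = 8 | data) = 0.3035.
Averaging over the posterior, P(white next | data) = (1/10)(0.0026675) + (1/5)(0.018969) + (2/5)(0.11381) + (3/5)(0.25608) + (7/10)(0.30498) + (4/5)(0.3035) = 0.65951.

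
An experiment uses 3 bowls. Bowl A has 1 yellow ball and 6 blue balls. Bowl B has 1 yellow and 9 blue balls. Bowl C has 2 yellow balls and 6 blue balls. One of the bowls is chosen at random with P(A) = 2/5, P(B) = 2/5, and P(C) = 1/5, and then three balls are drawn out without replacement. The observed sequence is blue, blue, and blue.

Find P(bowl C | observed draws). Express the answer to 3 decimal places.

0.123

Compute the likelihood of the observed sequence for each case: P(data | bowl A) = (6/7)(5/6)(4/5) = 4/7; P(data | bowl B) = (9/10)(8/9)(7/8) = 7/10; P(data | bowl C) = (6/8)(5/7)(4/6) = 5/14.
The prior-weighted likelihoods are 2/5 · 4/7 = 8/35, 2/5 · 7/10 = 7/25, 1/5 · 5/14 = 1/14; these sum to 29/50.
By Bayes' rule, P(bowl C | data) = (1/14) / (29/50) = 25/203.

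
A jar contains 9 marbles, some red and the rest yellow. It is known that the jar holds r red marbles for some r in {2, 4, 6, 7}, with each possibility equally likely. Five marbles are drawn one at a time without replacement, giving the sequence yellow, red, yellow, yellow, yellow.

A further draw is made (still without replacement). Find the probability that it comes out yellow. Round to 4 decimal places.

For each hypothesis, P(data | H) works out to: P(data | r = 2) = (7/9)(2/8)(6/7)(5/6)(4/5) = 1/9; P(data | r = 4) = (5/9)(4/8)(4/7)(3/6)(2/5) = 2/63; P(data | r = 6) = (3/9)(6/8)(2/7)(1/6)(0/5) = 0; P(data | r = 7) = (2/9)(7/8)(1/7)(0/6) = 0.
Multiplying each by its prior: 1/4 · 1/9 = 1/36, 1/4 · 2/63 = 1/126, 1/4 · 0 = 0, 1/4 · 0 = 0; with total 1/28.
Dividing through by the total gives posterior P(r = 2 | data) = 7/9, P(r = 4 | data) = 2/9, P(r = 6 | data) = 0, P(r = 7 | data) = 0.
Averaging over the posterior, P(yellow next | data) = (3/4)(7/9) + (1/4)(2/9) = 23/36.

0.6389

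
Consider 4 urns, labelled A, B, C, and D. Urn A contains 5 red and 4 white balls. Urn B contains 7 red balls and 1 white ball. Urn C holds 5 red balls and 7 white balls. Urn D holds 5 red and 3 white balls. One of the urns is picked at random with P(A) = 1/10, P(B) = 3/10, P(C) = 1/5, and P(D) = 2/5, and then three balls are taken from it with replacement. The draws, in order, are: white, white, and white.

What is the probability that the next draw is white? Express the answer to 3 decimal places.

0.499

Compute the likelihood of the observed sequence for each case: P(data | urn A) = (4/9)(4/9)(4/9) = 0.087791; P(data | urn B) = (1/8)(1/8)(1/8) = 0.0019531; P(data | urn C) = (7/12)(7/12)(7/12) = 0.1985; P(data | urn D) = (3/8)(3/8)(3/8) = 0.052734.
The prior-weighted likelihoods are 1/10 · 0.087791 = 0.0087791, 3/10 · 0.0019531 = 0.00058594, 1/5 · 0.1985 = 0.039699, 2/5 · 0.052734 = 0.021094; these sum to 0.070158.
Normalising, the posterior is P(urn A | data) = 0.12513, P(urn B | data) = 0.0083517, P(urn C | data) = 0.56585, P(urn D | data) = 0.30066.
Averaging over the posterior, P(white next | data) = (4/9)(0.12513) + (1/8)(0.0083517) + (7/12)(0.56585) + (3/8)(0.30066) = 0.49949.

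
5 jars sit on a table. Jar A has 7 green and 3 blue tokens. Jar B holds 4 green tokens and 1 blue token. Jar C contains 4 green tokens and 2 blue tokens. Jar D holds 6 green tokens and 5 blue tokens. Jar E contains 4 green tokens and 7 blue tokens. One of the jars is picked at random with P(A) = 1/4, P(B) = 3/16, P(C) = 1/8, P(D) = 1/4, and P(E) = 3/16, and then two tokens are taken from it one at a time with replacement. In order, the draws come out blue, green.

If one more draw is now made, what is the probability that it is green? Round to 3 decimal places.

For each hypothesis, P(data | H) works out to: P(data | jar A) = (3/10)(7/10) = 0.21; P(data | jar B) = (1/5)(4/5) = 0.16; P(data | jar C) = (2/6)(4/6) = 0.22222; P(data | jar D) = (5/11)(6/11) = 0.24793; P(data | jar E) = (7/11)(4/11) = 0.2314.
The prior-weighted likelihoods are 1/4 · 0.21 = 0.0525, 3/16 · 0.16 = 0.03, 1/8 · 0.22222 = 0.027778, 1/4 · 0.24793 = 0.061983, 3/16 · 0.2314 = 0.043388; summing to 0.21565.
Normalising, the posterior is P(jar A | data) = 0.24345, P(jar B | data) = 0.13911, P(jar C | data) = 0.12881, P(jar D | data) = 0.28743, P(jar E | data) = 0.2012.
Averaging over the posterior, P(green next | data) = (7/10)(0.24345) + (4/5)(0.13911) + (2/3)(0.12881) + (6/11)(0.28743) + (4/11)(0.2012) = 0.59752.

0.598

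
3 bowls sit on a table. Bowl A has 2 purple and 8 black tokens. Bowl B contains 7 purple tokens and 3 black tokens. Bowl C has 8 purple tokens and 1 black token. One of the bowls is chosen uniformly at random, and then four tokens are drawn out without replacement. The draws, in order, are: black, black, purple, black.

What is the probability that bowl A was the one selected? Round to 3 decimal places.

0.941

Under each hypothesis, the probability of the observed sequence is: P(data | bowl A) = (8/10)(7/9)(2/8)(6/7) = 2/15; P(data | bowl B) = (3/10)(2/9)(7/8)(1/7) = 1/120; P(data | bowl C) = (1/9)(0/8) = 0.
Multiplying each by its prior: 1/3 · 2/15 = 2/45, 1/3 · 1/120 = 1/360, 1/3 · 0 = 0; with total 17/360.
Therefore the posterior P(bowl A | data) = (2/45) / (17/360) = 16/17.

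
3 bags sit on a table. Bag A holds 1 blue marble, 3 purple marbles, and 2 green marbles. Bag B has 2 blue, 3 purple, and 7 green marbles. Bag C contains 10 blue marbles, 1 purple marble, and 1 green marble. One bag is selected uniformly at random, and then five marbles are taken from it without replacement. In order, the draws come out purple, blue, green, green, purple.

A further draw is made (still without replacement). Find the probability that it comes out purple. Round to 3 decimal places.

0.793

Compute the likelihood of the observed sequence for each case: P(data | bag A) = (3/6)(1/5)(2/4)(1/3)(2/2) = 0.016667; P(data | bag B) = (3/12)(2/11)(7/10)(6/9)(2/8) = 0.005303; P(data | bag C) = (1/12)(10/11)(1/10)(0/9) = 0.
The prior-weighted likelihoods are 1/3 · 0.016667 = 0.0055556, 1/3 · 0.005303 = 0.0017677, 1/3 · 0 = 0; summing to 0.0073232.
Dividing through by the total gives posterior P(bag A | data) = 0.75862, P(bag B | data) = 0.24138, P(bag C | data) = 0.
The predictive probability is P(purple next | data) = (1)(0.75862) + (1/7)(0.24138) = 0.7931.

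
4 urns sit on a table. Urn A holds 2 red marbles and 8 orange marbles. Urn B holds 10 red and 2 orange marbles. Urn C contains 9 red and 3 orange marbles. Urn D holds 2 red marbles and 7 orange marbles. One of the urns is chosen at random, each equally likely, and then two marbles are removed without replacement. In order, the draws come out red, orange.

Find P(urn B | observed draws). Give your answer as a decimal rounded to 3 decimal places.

0.208

For each hypothesis, P(data | H) works out to: P(data | urn A) = (2/10)(8/9) = 0.17778; P(data | urn B) = (10/12)(2/11) = 0.15152; P(data | urn C) = (9/12)(3/11) = 0.20455; P(data | urn D) = (2/9)(7/8) = 0.19444.
Weighting by the prior gives 1/4 · 0.17778 = 0.044444, 1/4 · 0.15152 = 0.037879, 1/4 · 0.20455 = 0.051136, 1/4 · 0.19444 = 0.048611; with total 0.18207.
Hence P(urn B | data) = (0.037879) / (0.18207) = 0.20804.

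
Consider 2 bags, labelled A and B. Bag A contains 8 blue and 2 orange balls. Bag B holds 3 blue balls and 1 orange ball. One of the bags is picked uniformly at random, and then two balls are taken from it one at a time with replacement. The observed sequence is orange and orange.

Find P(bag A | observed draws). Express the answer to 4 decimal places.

0.3902

For each hypothesis, P(data | H) works out to: P(data | bag A) = (2/10)(2/10) = 1/25; P(data | bag B) = (1/4)(1/4) = 1/16.
The prior-weighted likelihoods are 1/2 · 1/25 = 1/50, 1/2 · 1/16 = 1/32; summing to 41/800.
Hence P(bag A | data) = (1/50) / (41/800) = 16/41.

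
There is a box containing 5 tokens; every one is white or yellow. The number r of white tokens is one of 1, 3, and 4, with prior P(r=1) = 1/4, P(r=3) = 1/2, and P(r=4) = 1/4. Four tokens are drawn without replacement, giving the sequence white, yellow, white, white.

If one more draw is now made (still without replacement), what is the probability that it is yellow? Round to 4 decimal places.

0.5000

For each hypothesis, P(data | H) works out to: P(data | r = 1) = (1/5)(4/4)(0/3) = 0; P(data | r = 3) = (3/5)(2/4)(2/3)(1/2) = 1/10; P(data | r = 4) = (4/5)(1/4)(3/3)(2/2) = 1/5.
Multiplying each by its prior: 1/4 · 0 = 0, 1/2 · 1/10 = 1/20, 1/4 · 1/5 = 1/20; these sum to 1/10.
Dividing through by the total gives posterior P(r = 1 | data) = 0, P(r = 3 | data) = 1/2, P(r = 4 | data) = 1/2.
Averaging over the posterior, P(yellow next | data) = (1)(1/2) + (0)(1/2) = 1/2.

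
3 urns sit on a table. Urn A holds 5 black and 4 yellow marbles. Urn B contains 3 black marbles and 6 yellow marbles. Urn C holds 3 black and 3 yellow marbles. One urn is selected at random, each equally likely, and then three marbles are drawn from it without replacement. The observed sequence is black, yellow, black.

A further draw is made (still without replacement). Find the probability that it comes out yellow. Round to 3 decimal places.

Under each hypothesis, the probability of the observed sequence is: P(data | urn A) = (5/9)(4/8)(4/7) = 0.15873; P(data | urn B) = (3/9)(6/8)(2/7) = 0.071429; P(data | urn C) = (3/6)(3/5)(2/4) = 0.15.
Weighting by the prior gives 1/3 · 0.15873 = 0.05291, 1/3 · 0.071429 = 0.02381, 1/3 · 0.15 = 0.05; with total 0.12672.
Normalising, the posterior is P(urn A | data) = 0.41754, P(urn B | data) = 0.18789, P(urn C | data) = 0.39457.
Averaging over the posterior, P(yellow next | data) = (1/2)(0.41754) + (5/6)(0.18789) + (2/3)(0.39457) = 0.62839.

0.628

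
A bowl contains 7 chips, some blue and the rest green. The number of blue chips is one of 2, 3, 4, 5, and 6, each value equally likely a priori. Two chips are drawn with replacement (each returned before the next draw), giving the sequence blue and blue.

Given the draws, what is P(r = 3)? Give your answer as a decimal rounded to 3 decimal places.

For each hypothesis, P(data | H) works out to: P(data | r = 2) = (2/7)(2/7) = 4/49; P(data | r = 3) = (3/7)(3/7) = 9/49; P(data | r = 4) = (4/7)(4/7) = 16/49; P(data | r = 5) = (5/7)(5/7) = 25/49; P(data | r = 6) = (6/7)(6/7) = 36/49.
Multiplying each by its prior: 1/5 · 4/49 = 4/245, 1/5 · 9/49 = 9/245, 1/5 · 16/49 = 16/245, 1/5 · 25/49 = 5/49, 1/5 · 36/49 = 36/245; summing to 18/49.
Therefore the posterior P(r = 3 | data) = (9/245) / (18/49) = 1/10.

0.100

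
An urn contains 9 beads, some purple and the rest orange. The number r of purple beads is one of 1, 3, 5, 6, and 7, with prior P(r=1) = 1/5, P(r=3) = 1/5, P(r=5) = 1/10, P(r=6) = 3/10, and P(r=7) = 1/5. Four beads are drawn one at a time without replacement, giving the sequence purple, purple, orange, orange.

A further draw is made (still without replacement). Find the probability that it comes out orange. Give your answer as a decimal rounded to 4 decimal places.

Under each hypothesis, the probability of the observed sequence is: P(data | r = 1) = (1/9)(0/8) = 0; P(data | r = 3) = (3/9)(2/8)(6/7)(5/6) = 0.059524; P(data | r = 5) = (5/9)(4/8)(4/7)(3/6) = 0.079365; P(data | r = 6) = (6/9)(5/8)(3/7)(2/6) = 0.059524; P(data | r = 7) = (7/9)(6/8)(2/7)(1/6) = 0.027778.
Multiplying each by its prior: 1/5 · 0 = 0, 1/5 · 0.059524 = 0.011905, 1/10 · 0.079365 = 0.0079365, 3/10 · 0.059524 = 0.017857, 1/5 · 0.027778 = 0.0055556; with total 0.043254.
Normalising, the posterior is P(r = 1 | data) = 0, P(r = 3 | data) = 0.27523, P(r = 5 | data) = 0.18349, P(r = 6 | data) = 0.41284, P(r = 7 | data) = 0.12844.
So P(orange next | data) = Σ P(orange next | H) P(H | data) = (4/5)(0.27523) + (2/5)(0.18349) + (1/5)(0.41284) + (0)(0.12844) = 0.37615.

0.3761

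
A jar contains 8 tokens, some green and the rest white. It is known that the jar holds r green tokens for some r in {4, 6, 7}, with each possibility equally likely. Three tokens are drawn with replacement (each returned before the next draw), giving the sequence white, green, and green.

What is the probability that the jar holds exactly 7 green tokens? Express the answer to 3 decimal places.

Under each hypothesis, the probability of the observed sequence is: P(data | r = 4) = (4/8)(4/8)(4/8) = 0.125; P(data | r = 6) = (2/8)(6/8)(6/8) = 0.14062; P(data | r = 7) = (1/8)(7/8)(7/8) = 0.095703.
Multiplying each by its prior: 1/3 · 0.125 = 0.041667, 1/3 · 0.14062 = 0.046875, 1/3 · 0.095703 = 0.031901; summing to 0.12044.
Hence P(r = 7 | data) = (0.031901) / (0.12044) = 0.26486.

0.265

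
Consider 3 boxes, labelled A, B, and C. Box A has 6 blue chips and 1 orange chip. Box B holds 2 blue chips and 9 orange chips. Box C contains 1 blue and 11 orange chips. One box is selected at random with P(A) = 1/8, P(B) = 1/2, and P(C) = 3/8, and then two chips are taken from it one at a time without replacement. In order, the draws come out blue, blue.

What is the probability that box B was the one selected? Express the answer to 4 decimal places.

For each hypothesis, P(data | H) works out to: P(data | box A) = (6/7)(5/6) = 0.71429; P(data | box B) = (2/11)(1/10) = 0.018182; P(data | box C) = (1/12)(0/11) = 0.
Multiplying each by its prior: 1/8 · 0.71429 = 0.089286, 1/2 · 0.018182 = 0.0090909, 3/8 · 0 = 0; with total 0.098377.
Therefore the posterior P(box B | data) = (0.0090909) / (0.098377) = 0.092409.

0.0924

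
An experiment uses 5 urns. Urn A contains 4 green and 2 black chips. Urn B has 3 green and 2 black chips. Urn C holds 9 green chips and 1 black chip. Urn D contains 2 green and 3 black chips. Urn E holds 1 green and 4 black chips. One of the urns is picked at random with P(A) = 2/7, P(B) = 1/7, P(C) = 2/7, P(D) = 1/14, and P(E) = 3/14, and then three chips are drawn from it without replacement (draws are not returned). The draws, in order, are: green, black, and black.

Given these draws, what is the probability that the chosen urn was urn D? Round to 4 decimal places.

For each hypothesis, P(data | H) works out to: P(data | urn A) = (4/6)(2/5)(1/4) = 1/15; P(data | urn B) = (3/5)(2/4)(1/3) = 1/10; P(data | urn C) = (9/10)(1/9)(0/8) = 0; P(data | urn D) = (2/5)(3/4)(2/3) = 1/5; P(data | urn E) = (1/5)(4/4)(3/3) = 1/5.
The prior-weighted likelihoods are 2/7 · 1/15 = 2/105, 1/7 · 1/10 = 1/70, 2/7 · 0 = 0, 1/14 · 1/5 = 1/70, 3/14 · 1/5 = 3/70; summing to 19/210.
Hence P(urn D | data) = (1/70) / (19/210) = 3/19.

0.1579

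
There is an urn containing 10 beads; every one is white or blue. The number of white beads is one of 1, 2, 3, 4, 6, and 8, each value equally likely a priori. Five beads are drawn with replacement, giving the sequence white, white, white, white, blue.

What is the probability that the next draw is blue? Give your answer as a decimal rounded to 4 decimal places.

The likelihood of the observed sequence under each hypothesis: P(data | r = 1) = (1/10)(1/10)(1/10)(1/10)(9/10) = 9e-05; P(data | r = 2) = (2/10)(2/10)(2/10)(2/10)(8/10) = 0.00128; P(data | r = 3) = (3/10)(3/10)(3/10)(3/10)(7/10) = 0.00567; P(data | r = 4) = (4/10)(4/10)(4/10)(4/10)(6/10) = 0.01536; P(data | r = 6) = (6/10)(6/10)(6/10)(6/10)(4/10) = 0.05184; P(data | r = 8) = (8/10)(8/10)(8/10)(8/10)(2/10) = 0.08192.
The prior-weighted likelihoods are 1/6 · 9e-05 = 1.5e-05, 1/6 · 0.00128 = 0.00021333, 1/6 · 0.00567 = 0.000945, 1/6 · 0.01536 = 0.00256, 1/6 · 0.05184 = 0.00864, 1/6 · 0.08192 = 0.013653; summing to 0.026027.
Dividing through by the total gives posterior P(r = 1 | data) = 0.00057633, P(r = 2 | data) = 0.0081967, P(r = 3 | data) = 0.036309, P(r = 4 | data) = 0.098361, P(r = 6 | data) = 0.33197, P(r = 8 | data) = 0.52459.
So P(blue next | data) = Σ P(blue next | H) P(H | data) = (9/10)(0.00057633) + (4/5)(0.0081967) + (7/10)(0.036309) + (3/5)(0.098361) + (2/5)(0.33197) + (1/5)(0.52459) = 0.32921.

0.3292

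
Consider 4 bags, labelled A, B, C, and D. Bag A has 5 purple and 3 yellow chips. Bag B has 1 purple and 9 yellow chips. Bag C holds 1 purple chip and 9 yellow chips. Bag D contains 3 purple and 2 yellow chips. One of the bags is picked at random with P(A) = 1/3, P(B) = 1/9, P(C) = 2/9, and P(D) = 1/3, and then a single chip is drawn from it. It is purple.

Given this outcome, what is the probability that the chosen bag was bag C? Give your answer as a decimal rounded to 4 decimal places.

0.0503

For each hypothesis, P(data | H) works out to: P(data | bag A) = (5/8) = 5/8; P(data | bag B) = (1/10) = 1/10; P(data | bag C) = (1/10) = 1/10; P(data | bag D) = (3/5) = 3/5.
Multiplying each by its prior: 1/3 · 5/8 = 5/24, 1/9 · 1/10 = 1/90, 2/9 · 1/10 = 1/45, 1/3 · 3/5 = 1/5; summing to 53/120.
Hence P(bag C | data) = (1/45) / (53/120) = 8/159.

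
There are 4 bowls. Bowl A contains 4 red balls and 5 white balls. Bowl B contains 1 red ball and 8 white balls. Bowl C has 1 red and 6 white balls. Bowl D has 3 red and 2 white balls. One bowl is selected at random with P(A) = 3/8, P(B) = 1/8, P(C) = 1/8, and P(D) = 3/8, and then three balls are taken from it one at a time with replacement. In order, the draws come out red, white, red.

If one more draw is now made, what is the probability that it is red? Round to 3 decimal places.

0.518

For each hypothesis, P(data | H) works out to: P(data | bowl A) = (4/9)(5/9)(4/9) = 0.10974; P(data | bowl B) = (1/9)(8/9)(1/9) = 0.010974; P(data | bowl C) = (1/7)(6/7)(1/7) = 0.017493; P(data | bowl D) = (3/5)(2/5)(3/5) = 0.144.
Multiplying each by its prior: 3/8 · 0.10974 = 0.041152, 1/8 · 0.010974 = 0.0013717, 1/8 · 0.017493 = 0.0021866, 3/8 · 0.144 = 0.054; with total 0.098711.
Normalising, the posterior is P(bowl A | data) = 0.4169, P(bowl B | data) = 0.013897, P(bowl C | data) = 0.022152, P(bowl D | data) = 0.54705.
The predictive probability is P(red next | data) = (4/9)(0.4169) + (1/9)(0.013897) + (1/7)(0.022152) + (3/5)(0.54705) = 0.51823.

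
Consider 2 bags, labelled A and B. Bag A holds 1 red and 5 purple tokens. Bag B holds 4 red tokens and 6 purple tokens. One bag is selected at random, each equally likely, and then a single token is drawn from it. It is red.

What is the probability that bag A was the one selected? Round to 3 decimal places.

For each hypothesis, P(data | H) works out to: P(data | bag A) = (1/6) = 1/6; P(data | bag B) = (4/10) = 2/5.
Multiplying each by its prior: 1/2 · 1/6 = 1/12, 1/2 · 2/5 = 1/5; these sum to 17/60.
By Bayes' rule, P(bag A | data) = (1/12) / (17/60) = 5/17.

0.294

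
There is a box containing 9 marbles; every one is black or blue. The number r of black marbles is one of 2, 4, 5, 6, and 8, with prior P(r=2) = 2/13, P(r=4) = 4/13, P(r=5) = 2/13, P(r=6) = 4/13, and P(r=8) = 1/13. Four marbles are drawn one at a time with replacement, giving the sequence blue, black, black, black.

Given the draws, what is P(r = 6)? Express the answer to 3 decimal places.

0.472

The likelihood of the observed sequence under each hypothesis: P(data | r = 2) = (7/9)(2/9)(2/9)(2/9) = 0.0085353; P(data | r = 4) = (5/9)(4/9)(4/9)(4/9) = 0.048773; P(data | r = 5) = (4/9)(5/9)(5/9)(5/9) = 0.076208; P(data | r = 6) = (3/9)(6/9)(6/9)(6/9) = 0.098765; P(data | r = 8) = (1/9)(8/9)(8/9)(8/9) = 0.078037.
Weighting by the prior gives 2/13 · 0.0085353 = 0.0013131, 4/13 · 0.048773 = 0.015007, 2/13 · 0.076208 = 0.011724, 4/13 · 0.098765 = 0.030389, 1/13 · 0.078037 = 0.0060028; with total 0.064437.
So P(r = 6 | data) = (0.030389) / (0.064437) = 0.47162.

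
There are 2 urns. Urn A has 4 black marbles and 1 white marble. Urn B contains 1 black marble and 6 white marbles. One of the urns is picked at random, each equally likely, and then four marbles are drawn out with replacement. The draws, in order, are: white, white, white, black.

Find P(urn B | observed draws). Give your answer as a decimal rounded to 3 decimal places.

The likelihood of the observed sequence under each hypothesis: P(data | urn A) = (1/5)(1/5)(1/5)(4/5) = 0.0064; P(data | urn B) = (6/7)(6/7)(6/7)(1/7) = 0.089963.
Multiplying each by its prior: 1/2 · 0.0064 = 0.0032, 1/2 · 0.089963 = 0.044981; summing to 0.048181.
Hence P(urn B | data) = (0.044981) / (0.048181) = 0.93358.

0.934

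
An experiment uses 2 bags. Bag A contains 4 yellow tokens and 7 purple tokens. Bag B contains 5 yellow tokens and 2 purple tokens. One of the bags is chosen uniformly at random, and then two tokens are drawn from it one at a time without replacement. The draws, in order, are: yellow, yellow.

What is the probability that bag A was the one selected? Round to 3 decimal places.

For each hypothesis, P(data | H) works out to: P(data | bag A) = (4/11)(3/10) = 0.10909; P(data | bag B) = (5/7)(4/6) = 0.47619.
Multiplying each by its prior: 1/2 · 0.10909 = 0.054545, 1/2 · 0.47619 = 0.2381; summing to 0.29264.
Hence P(bag A | data) = (0.054545) / (0.29264) = 0.18639.

0.186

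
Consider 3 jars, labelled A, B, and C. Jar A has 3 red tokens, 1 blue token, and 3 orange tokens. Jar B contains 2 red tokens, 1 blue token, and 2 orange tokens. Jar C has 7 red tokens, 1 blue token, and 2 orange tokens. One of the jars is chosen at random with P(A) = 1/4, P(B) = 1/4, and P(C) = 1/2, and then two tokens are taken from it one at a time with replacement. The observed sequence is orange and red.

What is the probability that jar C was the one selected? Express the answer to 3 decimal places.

0.449

For each hypothesis, P(data | H) works out to: P(data | jar A) = (3/7)(3/7) = 0.18367; P(data | jar B) = (2/5)(2/5) = 0.16; P(data | jar C) = (2/10)(7/10) = 0.14.
Multiplying each by its prior: 1/4 · 0.18367 = 0.045918, 1/4 · 0.16 = 0.04, 1/2 · 0.14 = 0.07; these sum to 0.15592.
Hence P(jar C | data) = (0.07) / (0.15592) = 0.44895.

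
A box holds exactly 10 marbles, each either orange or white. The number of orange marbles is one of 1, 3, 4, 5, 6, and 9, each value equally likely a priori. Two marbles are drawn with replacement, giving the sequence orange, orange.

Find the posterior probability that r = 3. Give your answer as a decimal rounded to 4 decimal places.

The likelihood of the observed sequence under each hypothesis: P(data | r = 1) = (1/10)(1/10) = 1/100; P(data | r = 3) = (3/10)(3/10) = 9/100; P(data | r = 4) = (4/10)(4/10) = 4/25; P(data | r = 5) = (5/10)(5/10) = 1/4; P(data | r = 6) = (6/10)(6/10) = 9/25; P(data | r = 9) = (9/10)(9/10) = 81/100.
Weighting by the prior gives 1/6 · 1/100 = 1/600, 1/6 · 9/100 = 3/200, 1/6 · 4/25 = 2/75, 1/6 · 1/4 = 1/24, 1/6 · 9/25 = 3/50, 1/6 · 81/100 = 27/200; with total 7/25.
So P(r = 3 | data) = (3/200) / (7/25) = 3/56.

0.0536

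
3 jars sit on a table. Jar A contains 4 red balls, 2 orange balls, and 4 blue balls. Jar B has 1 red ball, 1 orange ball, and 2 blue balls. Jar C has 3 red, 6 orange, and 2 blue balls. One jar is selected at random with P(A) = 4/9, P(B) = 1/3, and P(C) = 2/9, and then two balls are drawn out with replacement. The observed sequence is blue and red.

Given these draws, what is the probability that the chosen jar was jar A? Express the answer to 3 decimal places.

0.574

Compute the likelihood of the observed sequence for each case: P(data | jar A) = (4/10)(4/10) = 0.16; P(data | jar B) = (2/4)(1/4) = 0.125; P(data | jar C) = (2/11)(3/11) = 0.049587.
The prior-weighted likelihoods are 4/9 · 0.16 = 0.071111, 1/3 · 0.125 = 0.041667, 2/9 · 0.049587 = 0.011019; with total 0.1238.
By Bayes' rule, P(jar A | data) = (0.071111) / (0.1238) = 0.57442.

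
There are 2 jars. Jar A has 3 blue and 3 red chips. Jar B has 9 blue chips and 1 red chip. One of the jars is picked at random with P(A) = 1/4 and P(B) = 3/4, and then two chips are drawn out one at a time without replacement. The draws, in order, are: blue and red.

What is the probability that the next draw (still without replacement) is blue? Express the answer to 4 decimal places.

Under each hypothesis, the probability of the observed sequence is: P(data | jar A) = (3/6)(3/5) = 3/10; P(data | jar B) = (9/10)(1/9) = 1/10.
The prior-weighted likelihoods are 1/4 · 3/10 = 3/40, 3/4 · 1/10 = 3/40; these sum to 3/20.
The posterior is then P(jar A | data) = 1/2, P(jar B | data) = 1/2.
The predictive probability is P(blue next | data) = (1/2)(1/2) + (1)(1/2) = 3/4.

0.7500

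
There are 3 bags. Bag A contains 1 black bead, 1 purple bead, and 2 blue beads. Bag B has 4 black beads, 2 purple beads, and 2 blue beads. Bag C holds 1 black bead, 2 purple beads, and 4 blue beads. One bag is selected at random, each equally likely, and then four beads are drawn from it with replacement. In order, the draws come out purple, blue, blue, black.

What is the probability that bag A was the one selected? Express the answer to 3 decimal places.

For each hypothesis, P(data | H) works out to: P(data | bag A) = (1/4)(2/4)(2/4)(1/4) = 0.015625; P(data | bag B) = (2/8)(2/8)(2/8)(4/8) = 0.0078125; P(data | bag C) = (2/7)(4/7)(4/7)(1/7) = 0.013328.
The prior-weighted likelihoods are 1/3 · 0.015625 = 0.0052083, 1/3 · 0.0078125 = 0.0026042, 1/3 · 0.013328 = 0.0044426; these sum to 0.012255.
By Bayes' rule, P(bag A | data) = (0.0052083) / (0.012255) = 0.42499.

0.425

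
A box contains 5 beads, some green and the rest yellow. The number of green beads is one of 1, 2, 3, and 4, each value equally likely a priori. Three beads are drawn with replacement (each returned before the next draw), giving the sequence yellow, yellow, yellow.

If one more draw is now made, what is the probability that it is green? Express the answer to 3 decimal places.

0.292

Compute the likelihood of the observed sequence for each case: P(data | r = 1) = (4/5)(4/5)(4/5) = 64/125; P(data | r = 2) = (3/5)(3/5)(3/5) = 27/125; P(data | r = 3) = (2/5)(2/5)(2/5) = 8/125; P(data | r = 4) = (1/5)(1/5)(1/5) = 1/125.
The prior-weighted likelihoods are 1/4 · 64/125 = 16/125, 1/4 · 27/125 = 27/500, 1/4 · 8/125 = 2/125, 1/4 · 1/125 = 1/500; these sum to 1/5.
Normalising, the posterior is P(r = 1 | data) = 16/25, P(r = 2 | data) = 27/100, P(r = 3 | data) = 2/25, P(r = 4 | data) = 1/100.
The predictive probability is P(green next | data) = (1/5)(16/25) + (2/5)(27/100) + (3/5)(2/25) + (4/5)(1/100) = 73/250.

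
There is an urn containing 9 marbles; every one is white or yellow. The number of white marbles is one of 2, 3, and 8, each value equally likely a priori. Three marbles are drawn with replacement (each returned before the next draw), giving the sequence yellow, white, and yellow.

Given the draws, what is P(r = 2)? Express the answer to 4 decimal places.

Under each hypothesis, the probability of the observed sequence is: P(data | r = 2) = (7/9)(2/9)(7/9) = 0.13443; P(data | r = 3) = (6/9)(3/9)(6/9) = 0.14815; P(data | r = 8) = (1/9)(8/9)(1/9) = 0.010974.
Weighting by the prior gives 1/3 · 0.13443 = 0.04481, 1/3 · 0.14815 = 0.049383, 1/3 · 0.010974 = 0.003658; with total 0.097851.
So P(r = 2 | data) = (0.04481) / (0.097851) = 0.45794.

0.4579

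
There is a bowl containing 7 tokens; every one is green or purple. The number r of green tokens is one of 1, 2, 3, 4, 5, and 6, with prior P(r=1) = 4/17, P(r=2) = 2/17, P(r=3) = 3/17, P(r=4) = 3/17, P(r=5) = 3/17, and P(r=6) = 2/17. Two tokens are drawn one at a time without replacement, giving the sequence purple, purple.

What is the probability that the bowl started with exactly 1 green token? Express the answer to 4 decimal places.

For each hypothesis, P(data | H) works out to: P(data | r = 1) = (6/7)(5/6) = 5/7; P(data | r = 2) = (5/7)(4/6) = 10/21; P(data | r = 3) = (4/7)(3/6) = 2/7; P(data | r = 4) = (3/7)(2/6) = 1/7; P(data | r = 5) = (2/7)(1/6) = 1/21; P(data | r = 6) = (1/7)(0/6) = 0.
The prior-weighted likelihoods are 4/17 · 5/7 = 20/119, 2/17 · 10/21 = 20/357, 3/17 · 2/7 = 6/119, 3/17 · 1/7 = 3/119, 3/17 · 1/21 = 1/119, 2/17 · 0 = 0; these sum to 110/357.
Therefore the posterior P(r = 1 | data) = (20/119) / (110/357) = 6/11.

0.5455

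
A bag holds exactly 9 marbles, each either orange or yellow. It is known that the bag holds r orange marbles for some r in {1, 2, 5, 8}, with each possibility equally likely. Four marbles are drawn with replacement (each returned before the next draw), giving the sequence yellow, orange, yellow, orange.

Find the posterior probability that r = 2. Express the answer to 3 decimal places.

0.271

For each hypothesis, P(data | H) works out to: P(data | r = 1) = (8/9)(1/9)(8/9)(1/9) = 0.0097546; P(data | r = 2) = (7/9)(2/9)(7/9)(2/9) = 0.029873; P(data | r = 5) = (4/9)(5/9)(4/9)(5/9) = 0.060966; P(data | r = 8) = (1/9)(8/9)(1/9)(8/9) = 0.0097546.
The prior-weighted likelihoods are 1/4 · 0.0097546 = 0.0024387, 1/4 · 0.029873 = 0.0074684, 1/4 · 0.060966 = 0.015242, 1/4 · 0.0097546 = 0.0024387; with total 0.027587.
Hence P(r = 2 | data) = (0.0074684) / (0.027587) = 0.27072.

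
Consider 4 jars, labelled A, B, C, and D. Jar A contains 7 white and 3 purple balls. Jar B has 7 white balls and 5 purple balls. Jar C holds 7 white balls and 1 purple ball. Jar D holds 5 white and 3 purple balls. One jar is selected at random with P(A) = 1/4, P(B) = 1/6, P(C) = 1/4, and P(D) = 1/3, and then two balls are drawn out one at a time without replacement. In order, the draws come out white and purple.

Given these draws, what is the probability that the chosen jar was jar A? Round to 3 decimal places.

0.262

Under each hypothesis, the probability of the observed sequence is: P(data | jar A) = (7/10)(3/9) = 0.23333; P(data | jar B) = (7/12)(5/11) = 0.26515; P(data | jar C) = (7/8)(1/7) = 0.125; P(data | jar D) = (5/8)(3/7) = 0.26786.
Multiplying each by its prior: 1/4 · 0.23333 = 0.058333, 1/6 · 0.26515 = 0.044192, 1/4 · 0.125 = 0.03125, 1/3 · 0.26786 = 0.089286; with total 0.22306.
Hence P(jar A | data) = (0.058333) / (0.22306) = 0.26151.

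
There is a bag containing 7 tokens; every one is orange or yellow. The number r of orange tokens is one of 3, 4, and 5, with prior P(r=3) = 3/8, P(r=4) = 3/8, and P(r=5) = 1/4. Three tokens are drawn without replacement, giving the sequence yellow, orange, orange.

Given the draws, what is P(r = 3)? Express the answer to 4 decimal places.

Compute the likelihood of the observed sequence for each case: P(data | r = 3) = (4/7)(3/6)(2/5) = 4/35; P(data | r = 4) = (3/7)(4/6)(3/5) = 6/35; P(data | r = 5) = (2/7)(5/6)(4/5) = 4/21.
Weighting by the prior gives 3/8 · 4/35 = 3/70, 3/8 · 6/35 = 9/140, 1/4 · 4/21 = 1/21; these sum to 13/84.
Hence P(r = 3 | data) = (3/70) / (13/84) = 18/65.

0.2769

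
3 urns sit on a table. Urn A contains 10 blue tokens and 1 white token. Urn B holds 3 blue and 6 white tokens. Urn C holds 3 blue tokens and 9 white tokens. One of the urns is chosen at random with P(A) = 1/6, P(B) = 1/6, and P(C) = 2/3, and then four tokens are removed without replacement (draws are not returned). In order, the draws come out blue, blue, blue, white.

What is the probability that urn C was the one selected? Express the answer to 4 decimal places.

0.1503

For each hypothesis, P(data | H) works out to: P(data | urn A) = (10/11)(9/10)(8/9)(1/8) = 0.090909; P(data | urn B) = (3/9)(2/8)(1/7)(6/6) = 0.011905; P(data | urn C) = (3/12)(2/11)(1/10)(9/9) = 0.0045455.
Weighting by the prior gives 1/6 · 0.090909 = 0.015152, 1/6 · 0.011905 = 0.0019841, 2/3 · 0.0045455 = 0.0030303; summing to 0.020166.
So P(urn C | data) = (0.0030303) / (0.020166) = 0.15027.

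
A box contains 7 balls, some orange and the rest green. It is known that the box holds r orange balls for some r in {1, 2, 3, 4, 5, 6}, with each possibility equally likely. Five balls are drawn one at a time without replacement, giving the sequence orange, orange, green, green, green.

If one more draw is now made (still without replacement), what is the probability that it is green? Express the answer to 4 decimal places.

0.5714

For each hypothesis, P(data | H) works out to: P(data | r = 1) = (1/7)(0/6) = 0; P(data | r = 2) = (2/7)(1/6)(5/5)(4/4)(3/3) = 1/21; P(data | r = 3) = (3/7)(2/6)(4/5)(3/4)(2/3) = 2/35; P(data | r = 4) = (4/7)(3/6)(3/5)(2/4)(1/3) = 1/35; P(data | r = 5) = (5/7)(4/6)(2/5)(1/4)(0/3) = 0; P(data | r = 6) = (6/7)(5/6)(1/5)(0/4) = 0.
The prior-weighted likelihoods are 1/6 · 0 = 0, 1/6 · 1/21 = 1/126, 1/6 · 2/35 = 1/105, 1/6 · 1/35 = 1/210, 1/6 · 0 = 0, 1/6 · 0 = 0; summing to 1/45.
The posterior is then P(r = 1 | data) = 0, P(r = 2 | data) = 5/14, P(r = 3 | data) = 3/7, P(r = 4 | data) = 3/14, P(r = 5 | data) = 0, P(r = 6 | data) = 0.
Averaging over the posterior, P(green next | data) = (1)(5/14) + (1/2)(3/7) + (0)(3/14) = 4/7.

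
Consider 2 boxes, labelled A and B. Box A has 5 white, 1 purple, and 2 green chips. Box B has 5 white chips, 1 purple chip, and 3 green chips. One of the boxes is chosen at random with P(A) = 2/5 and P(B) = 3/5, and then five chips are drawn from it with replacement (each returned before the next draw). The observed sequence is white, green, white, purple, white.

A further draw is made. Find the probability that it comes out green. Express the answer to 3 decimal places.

The likelihood of the observed sequence under each hypothesis: P(data | box A) = (5/8)(2/8)(5/8)(1/8)(5/8) = 0.0076294; P(data | box B) = (5/9)(3/9)(5/9)(1/9)(5/9) = 0.0063507.
Weighting by the prior gives 2/5 · 0.0076294 = 0.0030518, 3/5 · 0.0063507 = 0.0038104; summing to 0.0068622.
Normalising, the posterior is P(box A | data) = 0.44472, P(box B | data) = 0.55528.
So P(green next | data) = Σ P(green next | H) P(H | data) = (1/4)(0.44472) + (1/3)(0.55528) = 0.29627.

0.296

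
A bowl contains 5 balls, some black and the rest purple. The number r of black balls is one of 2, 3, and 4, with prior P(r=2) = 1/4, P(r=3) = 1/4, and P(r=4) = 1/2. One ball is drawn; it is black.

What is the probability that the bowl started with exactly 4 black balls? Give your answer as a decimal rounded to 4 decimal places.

0.6154

Compute the likelihood of this draw for each case: P(data | r = 2) = (2/5) = 2/5; P(data | r = 3) = (3/5) = 3/5; P(data | r = 4) = (4/5) = 4/5.
The prior-weighted likelihoods are 1/4 · 2/5 = 1/10, 1/4 · 3/5 = 3/20, 1/2 · 4/5 = 2/5; with total 13/20.
Therefore the posterior P(r = 4 | data) = (2/5) / (13/20) = 8/13.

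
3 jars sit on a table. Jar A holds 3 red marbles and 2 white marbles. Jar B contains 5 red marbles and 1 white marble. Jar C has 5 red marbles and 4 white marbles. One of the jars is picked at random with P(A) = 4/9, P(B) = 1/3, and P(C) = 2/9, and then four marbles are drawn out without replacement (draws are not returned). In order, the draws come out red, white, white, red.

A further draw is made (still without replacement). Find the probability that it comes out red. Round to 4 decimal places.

Under each hypothesis, the probability of the observed sequence is: P(data | jar A) = (3/5)(2/4)(1/3)(2/2) = 0.1; P(data | jar B) = (5/6)(1/5)(0/4) = 0; P(data | jar C) = (5/9)(4/8)(3/7)(4/6) = 0.079365.
Weighting by the prior gives 4/9 · 0.1 = 0.044444, 1/3 · 0 = 0, 2/9 · 0.079365 = 0.017637; with total 0.062081.
The posterior is then P(jar A | data) = 0.71591, P(jar B | data) = 0, P(jar C | data) = 0.28409.
Averaging over the posterior, P(red next | data) = (1)(0.71591) + (3/5)(0.28409) = 0.88636.

0.8864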